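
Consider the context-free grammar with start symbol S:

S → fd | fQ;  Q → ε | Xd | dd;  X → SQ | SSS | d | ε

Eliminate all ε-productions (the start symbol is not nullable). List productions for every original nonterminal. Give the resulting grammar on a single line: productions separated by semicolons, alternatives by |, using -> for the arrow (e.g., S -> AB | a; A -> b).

S -> f | fQ | fd; Q -> d | Xd | dd; X -> S | d | SQ | SSS

Nullable set: {Q, X}.
S -> fQ: Q nullable, giving f | fQ.
Drop Q -> ε.
Q -> Xd: X nullable, giving Xd | d.
Drop X -> ε.
X -> SQ: Q nullable, giving S | SQ.
Unchanged (no nullable symbols): S -> fd; Q -> dd; X -> SSS; X -> d.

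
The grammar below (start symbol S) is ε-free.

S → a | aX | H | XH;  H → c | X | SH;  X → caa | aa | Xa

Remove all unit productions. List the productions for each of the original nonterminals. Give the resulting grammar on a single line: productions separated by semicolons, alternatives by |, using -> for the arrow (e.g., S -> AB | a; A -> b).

Unit productions: H->X, S->H.
Unit pairs (A ⇒* B via units): (H,X), (S,H), (S,X).
S: inherits non-unit rules of {H, S, X} → SH | XH | Xa | a | aX | aa | c | caa.
H: inherits non-unit rules of {H, X} → SH | Xa | aa | c | caa.
X: inherits non-unit rules of {X} → Xa | aa | caa.

S -> a | c | SH | XH | Xa | aX | aa | caa; H -> c | SH | Xa | aa | caa; X -> Xa | aa | caa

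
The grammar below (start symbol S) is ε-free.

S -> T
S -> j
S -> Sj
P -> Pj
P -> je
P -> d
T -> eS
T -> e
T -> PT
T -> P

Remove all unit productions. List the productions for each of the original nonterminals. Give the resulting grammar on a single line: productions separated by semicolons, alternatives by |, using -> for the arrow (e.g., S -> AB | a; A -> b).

Unit productions: S->T, T->P.
Unit pairs (A ⇒* B via units): (S,P), (S,T), (T,P).
S: inherits non-unit rules of {P, S, T} → PT | Pj | Sj | d | e | eS | j | je.
P: inherits non-unit rules of {P} → Pj | d | je.
T: inherits non-unit rules of {P, T} → PT | Pj | d | e | eS | je.

S -> d | e | j | PT | Pj | Sj | eS | je; P -> d | Pj | je; T -> d | e | PT | Pj | eS | je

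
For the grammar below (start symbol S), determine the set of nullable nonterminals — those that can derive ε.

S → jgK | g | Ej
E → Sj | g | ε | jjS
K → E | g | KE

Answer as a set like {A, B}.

{E, K}

Directly nullable (have an ε-rule): {E}.
K is nullable via K -> E (every symbol on the right is already known nullable).
Not nullable: S — each has a terminal in every rule's right-hand side or depends on a non-nullable symbol.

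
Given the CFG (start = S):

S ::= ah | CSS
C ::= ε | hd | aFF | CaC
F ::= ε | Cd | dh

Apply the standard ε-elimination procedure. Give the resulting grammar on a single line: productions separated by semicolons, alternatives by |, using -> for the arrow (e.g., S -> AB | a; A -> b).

Nullable set: {C, F}.
S -> CSS: C nullable, giving CSS | SS.
Drop C -> ε.
C -> CaC: C, C nullable, giving Ca | CaC | a | aC.
C -> aFF: F, F nullable, giving a | aF | aFF.
Drop F -> ε.
F -> Cd: C nullable, giving Cd | d.
Unchanged (no nullable symbols): S -> ah; C -> hd; F -> dh.

S -> SS | ah | CSS; C -> a | Ca | aC | aF | hd | CaC | aFF; F -> d | Cd | dh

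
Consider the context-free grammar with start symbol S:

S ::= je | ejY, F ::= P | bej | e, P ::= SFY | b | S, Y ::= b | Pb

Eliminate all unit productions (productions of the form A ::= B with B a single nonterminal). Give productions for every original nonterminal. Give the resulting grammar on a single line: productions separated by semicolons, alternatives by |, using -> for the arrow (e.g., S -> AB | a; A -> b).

S -> je | ejY; F -> b | e | je | SFY | bej | ejY; P -> b | je | SFY | ejY; Y -> b | Pb

Unit productions: F->P, P->S.
Unit pairs (A ⇒* B via units): (F,P), (F,S), (P,S).
S: inherits non-unit rules of {S} → ejY | je.
F: inherits non-unit rules of {F, P, S} → SFY | b | bej | e | ejY | je.
P: inherits non-unit rules of {P, S} → SFY | b | ejY | je.
Y: inherits non-unit rules of {Y} → Pb | b.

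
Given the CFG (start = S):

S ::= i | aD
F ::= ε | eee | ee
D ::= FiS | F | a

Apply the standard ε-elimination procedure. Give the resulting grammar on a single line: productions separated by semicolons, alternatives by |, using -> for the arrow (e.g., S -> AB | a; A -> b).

S -> a | i | aD; D -> F | a | iS | FiS; F -> ee | eee

Nullable set: {D, F}.
S -> aD: D nullable, giving a | aD.
D -> F: F nullable, giving F.
D -> FiS: F nullable, giving FiS | iS.
Drop F -> ε.
Unchanged (no nullable symbols): S -> i; D -> a; F -> ee; F -> eee.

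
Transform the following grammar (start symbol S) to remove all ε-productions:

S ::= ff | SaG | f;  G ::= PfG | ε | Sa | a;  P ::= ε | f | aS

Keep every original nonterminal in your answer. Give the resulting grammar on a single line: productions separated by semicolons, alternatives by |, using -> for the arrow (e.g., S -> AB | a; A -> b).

Nullable set: {G, P}.
S -> SaG: G nullable, giving Sa | SaG.
Drop G -> ε.
G -> PfG: P, G nullable, giving Pf | PfG | f | fG.
Drop P -> ε.
Unchanged (no nullable symbols): S -> f; S -> ff; G -> Sa; G -> a; P -> aS; P -> f.

S -> f | Sa | ff | SaG; G -> a | f | Pf | Sa | fG | PfG; P -> f | aS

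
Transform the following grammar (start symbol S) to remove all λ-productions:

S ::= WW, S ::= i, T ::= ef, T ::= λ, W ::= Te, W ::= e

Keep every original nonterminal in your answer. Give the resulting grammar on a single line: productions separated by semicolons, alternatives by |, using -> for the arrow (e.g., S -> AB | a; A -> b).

S -> i | WW; T -> ef; W -> e | Te

Nullable set: {T}.
Drop T -> λ.
W -> Te: T nullable, giving Te | e.
Unchanged (no nullable symbols): S -> WW; S -> i; T -> ef; W -> e.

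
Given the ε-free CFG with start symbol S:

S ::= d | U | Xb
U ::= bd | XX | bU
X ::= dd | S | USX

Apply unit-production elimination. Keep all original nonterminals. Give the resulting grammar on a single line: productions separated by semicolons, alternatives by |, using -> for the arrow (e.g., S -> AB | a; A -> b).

Unit productions: S->U, X->S.
Unit pairs (A ⇒* B via units): (S,U), (X,S), (X,U).
S: inherits non-unit rules of {S, U} → XX | Xb | bU | bd | d.
U: inherits non-unit rules of {U} → XX | bU | bd.
X: inherits non-unit rules of {S, U, X} → USX | XX | Xb | bU | bd | d | dd.

S -> d | XX | Xb | bU | bd; U -> XX | bU | bd; X -> d | XX | Xb | bU | bd | dd | USX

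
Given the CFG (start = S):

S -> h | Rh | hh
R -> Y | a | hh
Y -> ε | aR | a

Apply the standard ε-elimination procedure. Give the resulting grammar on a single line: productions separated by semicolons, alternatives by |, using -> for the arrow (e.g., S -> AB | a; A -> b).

S -> h | Rh | hh; R -> Y | a | hh; Y -> a | aR

Nullable set: {R, Y}.
S -> Rh: R nullable, giving Rh | h.
R -> Y: Y nullable, giving Y.
Drop Y -> ε.
Y -> aR: R nullable, giving a | aR.
Unchanged (no nullable symbols): S -> h; S -> hh; R -> a; R -> hh; Y -> a.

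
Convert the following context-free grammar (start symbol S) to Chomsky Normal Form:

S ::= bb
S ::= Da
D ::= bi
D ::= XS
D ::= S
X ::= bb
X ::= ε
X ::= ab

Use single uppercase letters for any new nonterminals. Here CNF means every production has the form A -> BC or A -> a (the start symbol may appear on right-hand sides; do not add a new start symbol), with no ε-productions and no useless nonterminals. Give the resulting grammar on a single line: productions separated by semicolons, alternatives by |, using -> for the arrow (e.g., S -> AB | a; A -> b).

S -> BB | DA; A -> a; B -> b; C -> i; D -> BB | BC | DA | XS; X -> AB | BB

Nullable: {X}; after ε-elimination: S -> Da | bb; D -> S | XS | bi; X -> ab | bb.
After unit-elimination: S -> Da | bb; D -> Da | XS | bb | bi; X -> ab | bb.
TERM: introduce A -> a, B -> b, C -> i and substitute in every rule of length ≥2.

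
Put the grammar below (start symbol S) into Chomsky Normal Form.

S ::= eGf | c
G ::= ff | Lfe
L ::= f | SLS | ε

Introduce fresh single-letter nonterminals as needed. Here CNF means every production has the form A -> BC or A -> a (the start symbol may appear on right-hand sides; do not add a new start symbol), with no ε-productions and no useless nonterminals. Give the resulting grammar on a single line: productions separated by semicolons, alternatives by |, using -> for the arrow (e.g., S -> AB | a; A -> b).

S -> c | BE; A -> f; B -> e; C -> AB; D -> LS; E -> GA; G -> AA | AB | LC; L -> f | SD | SS

Nullable: {L}; after ε-elimination: S -> c | eGf; G -> fe | ff | Lfe; L -> f | SS | SLS.
No unit productions to eliminate.
TERM: introduce B -> e, A -> f and substitute in every rule of length ≥2.
BIN: G -> LAB becomes G -> LC, C -> AB; L -> SLS becomes L -> SD, D -> LS; S -> BGA becomes S -> BE, E -> GA.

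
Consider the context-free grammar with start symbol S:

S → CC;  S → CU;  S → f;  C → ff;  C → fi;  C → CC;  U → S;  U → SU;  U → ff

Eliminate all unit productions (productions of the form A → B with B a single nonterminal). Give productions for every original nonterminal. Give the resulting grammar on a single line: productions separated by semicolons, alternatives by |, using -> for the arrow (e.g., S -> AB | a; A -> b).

Unit productions: U->S.
Unit pairs (A ⇒* B via units): (U,S).
S: inherits non-unit rules of {S} → CC | CU | f.
C: inherits non-unit rules of {C} → CC | ff | fi.
U: inherits non-unit rules of {S, U} → CC | CU | SU | f | ff.

S -> f | CC | CU; C -> CC | ff | fi; U -> f | CC | CU | SU | ff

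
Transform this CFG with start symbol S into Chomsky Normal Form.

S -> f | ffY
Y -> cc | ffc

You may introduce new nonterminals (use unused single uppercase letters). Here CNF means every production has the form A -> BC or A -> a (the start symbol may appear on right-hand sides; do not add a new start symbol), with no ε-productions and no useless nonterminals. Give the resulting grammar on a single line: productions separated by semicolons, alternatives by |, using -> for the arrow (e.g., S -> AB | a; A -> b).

No ε-productions.
No unit productions to eliminate.
TERM: introduce B -> c, A -> f and substitute in every rule of length ≥2.
BIN: S -> AAY becomes S -> AC, C -> AY; Y -> AAB becomes Y -> AD, D -> AB.

S -> f | AC; A -> f; B -> c; C -> AY; D -> AB; Y -> AD | BB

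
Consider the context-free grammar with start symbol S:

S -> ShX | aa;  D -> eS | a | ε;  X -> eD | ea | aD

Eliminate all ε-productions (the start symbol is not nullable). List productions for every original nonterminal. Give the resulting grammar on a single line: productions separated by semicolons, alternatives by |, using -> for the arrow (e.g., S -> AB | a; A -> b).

S -> aa | ShX; D -> a | eS; X -> a | e | aD | eD | ea

Nullable set: {D}.
Drop D -> ε.
X -> aD: D nullable, giving a | aD.
X -> eD: D nullable, giving e | eD.
Unchanged (no nullable symbols): S -> ShX; S -> aa; D -> a; D -> eS; X -> ea.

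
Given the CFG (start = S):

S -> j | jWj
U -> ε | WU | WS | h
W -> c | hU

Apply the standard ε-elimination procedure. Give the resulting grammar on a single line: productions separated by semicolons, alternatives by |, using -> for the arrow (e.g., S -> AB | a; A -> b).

Nullable set: {U}.
Drop U -> ε.
U -> WU: U nullable, giving W | WU.
W -> hU: U nullable, giving h | hU.
Unchanged (no nullable symbols): S -> j; S -> jWj; U -> WS; U -> h; W -> c.

S -> j | jWj; U -> W | h | WS | WU; W -> c | h | hU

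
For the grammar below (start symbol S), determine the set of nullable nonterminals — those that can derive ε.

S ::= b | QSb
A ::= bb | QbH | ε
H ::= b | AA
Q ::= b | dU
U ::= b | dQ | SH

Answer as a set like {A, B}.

Directly nullable (have an ε-rule): {A}.
H is nullable via H -> AA (every symbol on the right is already known nullable).
Not nullable: Q, S, U — each has a terminal in every rule's right-hand side or depends on a non-nullable symbol.

{A, H}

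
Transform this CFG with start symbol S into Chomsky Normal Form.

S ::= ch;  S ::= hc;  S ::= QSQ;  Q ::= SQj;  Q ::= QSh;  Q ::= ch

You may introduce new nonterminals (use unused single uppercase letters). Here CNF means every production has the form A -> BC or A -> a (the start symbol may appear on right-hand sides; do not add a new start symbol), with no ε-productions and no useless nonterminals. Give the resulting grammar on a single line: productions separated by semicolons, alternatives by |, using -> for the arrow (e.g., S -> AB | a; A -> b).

No ε-productions.
No unit productions to eliminate.
TERM: introduce C -> c, A -> h, B -> j and substitute in every rule of length ≥2.
BIN: Q -> QSA becomes Q -> QD, D -> SA; Q -> SQB becomes Q -> SE, E -> QB; S -> QSQ becomes S -> QF, F -> SQ.

S -> AC | CA | QF; A -> h; B -> j; C -> c; D -> SA; E -> QB; F -> SQ; Q -> CA | QD | SE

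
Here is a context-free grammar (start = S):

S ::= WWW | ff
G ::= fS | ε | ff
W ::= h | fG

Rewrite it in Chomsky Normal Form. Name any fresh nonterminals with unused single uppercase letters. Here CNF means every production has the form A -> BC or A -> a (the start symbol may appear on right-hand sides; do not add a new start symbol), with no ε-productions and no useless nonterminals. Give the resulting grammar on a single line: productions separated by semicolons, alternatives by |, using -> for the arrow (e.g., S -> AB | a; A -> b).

Nullable: {G}; after ε-elimination: S -> ff | WWW; G -> fS | ff; W -> f | h | fG.
No unit productions to eliminate.
TERM: introduce A -> f and substitute in every rule of length ≥2.
BIN: S -> WWW becomes S -> WB, B -> WW.

S -> AA | WB; A -> f; B -> WW; G -> AA | AS; W -> f | h | AG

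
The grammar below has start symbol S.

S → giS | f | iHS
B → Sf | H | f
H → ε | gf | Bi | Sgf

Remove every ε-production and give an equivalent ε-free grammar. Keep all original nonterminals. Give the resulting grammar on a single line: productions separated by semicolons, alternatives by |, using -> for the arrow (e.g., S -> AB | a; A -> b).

S -> f | iS | giS | iHS; B -> H | f | Sf; H -> i | Bi | gf | Sgf

Nullable set: {B, H}.
S -> iHS: H nullable, giving iHS | iS.
B -> H: H nullable, giving H.
Drop H -> ε.
H -> Bi: B nullable, giving Bi | i.
Unchanged (no nullable symbols): S -> f; S -> giS; B -> Sf; B -> f; H -> Sgf; H -> gf.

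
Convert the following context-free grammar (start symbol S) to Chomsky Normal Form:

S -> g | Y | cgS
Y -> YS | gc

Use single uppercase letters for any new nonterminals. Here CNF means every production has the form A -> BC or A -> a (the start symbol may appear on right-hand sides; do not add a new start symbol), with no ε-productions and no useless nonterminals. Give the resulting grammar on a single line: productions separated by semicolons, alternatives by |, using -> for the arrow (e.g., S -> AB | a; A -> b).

No ε-productions.
After unit-elimination: S -> g | YS | gc | cgS; Y -> YS | gc.
TERM: introduce A -> c, B -> g and substitute in every rule of length ≥2.
BIN: S -> ABS becomes S -> AC, C -> BS.

S -> g | AC | BA | YS; A -> c; B -> g; C -> BS; Y -> BA | YS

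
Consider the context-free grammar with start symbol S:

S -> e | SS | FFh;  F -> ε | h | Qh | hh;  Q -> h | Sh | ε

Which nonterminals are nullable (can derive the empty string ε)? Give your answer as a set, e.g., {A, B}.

Directly nullable (have an ε-rule): {F, Q}.
Not nullable: S — each has a terminal in every rule's right-hand side or depends on a non-nullable symbol.

{F, Q}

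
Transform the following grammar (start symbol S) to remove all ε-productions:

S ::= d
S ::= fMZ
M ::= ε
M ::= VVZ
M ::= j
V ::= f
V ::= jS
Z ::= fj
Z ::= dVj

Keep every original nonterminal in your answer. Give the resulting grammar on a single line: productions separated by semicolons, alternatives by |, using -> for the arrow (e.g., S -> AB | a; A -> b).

Nullable set: {M}.
S -> fMZ: M nullable, giving fMZ | fZ.
Drop M -> ε.
Unchanged (no nullable symbols): S -> d; M -> VVZ; M -> j; V -> f; V -> jS; Z -> dVj; Z -> fj.

S -> d | fZ | fMZ; M -> j | VVZ; V -> f | jS; Z -> fj | dVj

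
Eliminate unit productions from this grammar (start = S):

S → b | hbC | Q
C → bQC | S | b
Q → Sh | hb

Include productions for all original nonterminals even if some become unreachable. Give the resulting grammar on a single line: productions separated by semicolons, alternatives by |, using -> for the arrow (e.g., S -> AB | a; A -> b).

Unit productions: C->S, S->Q.
Unit pairs (A ⇒* B via units): (C,Q), (C,S), (S,Q).
S: inherits non-unit rules of {Q, S} → Sh | b | hb | hbC.
C: inherits non-unit rules of {C, Q, S} → Sh | b | bQC | hb | hbC.
Q: inherits non-unit rules of {Q} → Sh | hb.

S -> b | Sh | hb | hbC; C -> b | Sh | hb | bQC | hbC; Q -> Sh | hb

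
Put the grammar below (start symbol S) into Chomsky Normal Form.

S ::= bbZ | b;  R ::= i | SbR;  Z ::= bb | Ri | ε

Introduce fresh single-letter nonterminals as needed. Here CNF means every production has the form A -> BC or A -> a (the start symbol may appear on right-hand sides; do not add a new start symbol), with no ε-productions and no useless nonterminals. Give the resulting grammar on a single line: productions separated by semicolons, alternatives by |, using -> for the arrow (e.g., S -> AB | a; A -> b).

Nullable: {Z}; after ε-elimination: S -> b | bb | bbZ; R -> i | SbR; Z -> Ri | bb.
No unit productions to eliminate.
TERM: introduce A -> b, B -> i and substitute in every rule of length ≥2.
BIN: R -> SAR becomes R -> SC, C -> AR; S -> AAZ becomes S -> AD, D -> AZ.

S -> b | AA | AD; A -> b; B -> i; C -> AR; D -> AZ; R -> i | SC; Z -> AA | RB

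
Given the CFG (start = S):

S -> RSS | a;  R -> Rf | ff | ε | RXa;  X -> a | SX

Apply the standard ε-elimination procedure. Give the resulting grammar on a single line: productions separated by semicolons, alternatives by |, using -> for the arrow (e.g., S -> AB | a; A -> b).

Nullable set: {R}.
S -> RSS: R nullable, giving RSS | SS.
Drop R -> ε.
R -> RXa: R nullable, giving RXa | Xa.
R -> Rf: R nullable, giving Rf | f.
Unchanged (no nullable symbols): S -> a; R -> ff; X -> SX; X -> a.

S -> a | SS | RSS; R -> f | Rf | Xa | ff | RXa; X -> a | SX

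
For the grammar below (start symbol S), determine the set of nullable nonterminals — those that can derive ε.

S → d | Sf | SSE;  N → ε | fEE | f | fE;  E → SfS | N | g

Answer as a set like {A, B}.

{E, N}

Directly nullable (have an ε-rule): {N}.
E is nullable via E -> N (every symbol on the right is already known nullable).
Not nullable: S — each has a terminal in every rule's right-hand side or depends on a non-nullable symbol.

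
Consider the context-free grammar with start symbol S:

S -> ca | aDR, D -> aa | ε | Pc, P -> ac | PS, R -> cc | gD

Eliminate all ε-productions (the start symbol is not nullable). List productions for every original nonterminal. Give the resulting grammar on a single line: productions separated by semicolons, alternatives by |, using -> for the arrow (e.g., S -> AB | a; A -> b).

S -> aR | ca | aDR; D -> Pc | aa; P -> PS | ac; R -> g | cc | gD

Nullable set: {D}.
S -> aDR: D nullable, giving aDR | aR.
Drop D -> ε.
R -> gD: D nullable, giving g | gD.
Unchanged (no nullable symbols): S -> ca; D -> Pc; D -> aa; P -> PS; P -> ac; R -> cc.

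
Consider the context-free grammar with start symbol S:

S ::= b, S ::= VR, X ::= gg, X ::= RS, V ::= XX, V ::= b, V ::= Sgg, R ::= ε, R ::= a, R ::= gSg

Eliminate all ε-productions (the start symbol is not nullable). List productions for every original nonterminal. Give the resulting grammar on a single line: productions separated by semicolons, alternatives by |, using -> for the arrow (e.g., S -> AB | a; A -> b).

Nullable set: {R}.
S -> VR: R nullable, giving V | VR.
Drop R -> ε.
X -> RS: R nullable, giving RS | S.
Unchanged (no nullable symbols): S -> b; R -> a; R -> gSg; V -> Sgg; V -> XX; V -> b; X -> gg.

S -> V | b | VR; R -> a | gSg; V -> b | XX | Sgg; X -> S | RS | gg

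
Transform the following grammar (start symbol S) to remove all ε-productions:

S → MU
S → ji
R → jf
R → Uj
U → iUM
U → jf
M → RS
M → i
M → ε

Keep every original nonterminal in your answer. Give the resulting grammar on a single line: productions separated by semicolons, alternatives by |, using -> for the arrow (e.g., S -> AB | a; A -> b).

Nullable set: {M}.
S -> MU: M nullable, giving MU | U.
Drop M -> ε.
U -> iUM: M nullable, giving iU | iUM.
Unchanged (no nullable symbols): S -> ji; M -> RS; M -> i; R -> Uj; R -> jf; U -> jf.

S -> U | MU | ji; M -> i | RS; R -> Uj | jf; U -> iU | jf | iUM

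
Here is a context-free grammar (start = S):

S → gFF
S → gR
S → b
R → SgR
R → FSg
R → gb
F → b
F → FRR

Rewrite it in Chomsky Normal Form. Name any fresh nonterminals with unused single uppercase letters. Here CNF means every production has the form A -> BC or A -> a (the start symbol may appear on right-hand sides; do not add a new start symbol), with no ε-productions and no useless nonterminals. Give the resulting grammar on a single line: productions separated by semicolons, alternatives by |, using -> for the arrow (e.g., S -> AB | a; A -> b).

No ε-productions.
No unit productions to eliminate.
TERM: introduce B -> b, A -> g and substitute in every rule of length ≥2.
BIN: F -> FRR becomes F -> FC, C -> RR; R -> FSA becomes R -> FD, D -> SA; R -> SAR becomes R -> SE, E -> AR; S -> AFF becomes S -> AG, G -> FF.

S -> b | AG | AR; A -> g; B -> b; C -> RR; D -> SA; E -> AR; F -> b | FC; G -> FF; R -> AB | FD | SE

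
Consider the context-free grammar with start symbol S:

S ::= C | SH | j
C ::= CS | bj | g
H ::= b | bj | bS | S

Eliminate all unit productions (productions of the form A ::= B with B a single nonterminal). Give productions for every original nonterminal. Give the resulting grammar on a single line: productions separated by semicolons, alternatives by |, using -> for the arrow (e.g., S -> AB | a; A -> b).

Unit productions: H->S, S->C.
Unit pairs (A ⇒* B via units): (H,C), (H,S), (S,C).
S: inherits non-unit rules of {C, S} → CS | SH | bj | g | j.
C: inherits non-unit rules of {C} → CS | bj | g.
H: inherits non-unit rules of {C, H, S} → CS | SH | b | bS | bj | g | j.

S -> g | j | CS | SH | bj; C -> g | CS | bj; H -> b | g | j | CS | SH | bS | bj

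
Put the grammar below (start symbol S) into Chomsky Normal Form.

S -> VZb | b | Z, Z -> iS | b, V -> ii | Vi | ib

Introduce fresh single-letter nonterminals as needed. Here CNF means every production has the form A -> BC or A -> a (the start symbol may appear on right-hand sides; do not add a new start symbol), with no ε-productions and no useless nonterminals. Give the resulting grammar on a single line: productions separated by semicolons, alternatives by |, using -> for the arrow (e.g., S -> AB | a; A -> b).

No ε-productions.
After unit-elimination: S -> b | iS | VZb; V -> Vi | ib | ii; Z -> b | iS.
TERM: introduce A -> b, B -> i and substitute in every rule of length ≥2.
BIN: S -> VZA becomes S -> VC, C -> ZA.

S -> b | BS | VC; A -> b; B -> i; C -> ZA; V -> BA | BB | VB; Z -> b | BS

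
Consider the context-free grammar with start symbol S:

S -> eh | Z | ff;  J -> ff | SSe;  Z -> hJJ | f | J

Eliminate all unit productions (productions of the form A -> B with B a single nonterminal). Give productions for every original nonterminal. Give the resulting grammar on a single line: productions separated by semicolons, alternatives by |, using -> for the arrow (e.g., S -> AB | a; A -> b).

S -> f | eh | ff | SSe | hJJ; J -> ff | SSe; Z -> f | ff | SSe | hJJ

Unit productions: S->Z, Z->J.
Unit pairs (A ⇒* B via units): (S,J), (S,Z), (Z,J).
S: inherits non-unit rules of {J, S, Z} → SSe | eh | f | ff | hJJ.
J: inherits non-unit rules of {J} → SSe | ff.
Z: inherits non-unit rules of {J, Z} → SSe | f | ff | hJJ.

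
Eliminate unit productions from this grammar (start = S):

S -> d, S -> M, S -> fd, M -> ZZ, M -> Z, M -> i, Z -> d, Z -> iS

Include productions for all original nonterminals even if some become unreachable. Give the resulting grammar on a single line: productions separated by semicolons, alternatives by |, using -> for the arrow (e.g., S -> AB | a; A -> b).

Unit productions: M->Z, S->M.
Unit pairs (A ⇒* B via units): (M,Z), (S,M), (S,Z).
S: inherits non-unit rules of {M, S, Z} → ZZ | d | fd | i | iS.
M: inherits non-unit rules of {M, Z} → ZZ | d | i | iS.
Z: inherits non-unit rules of {Z} → d | iS.

S -> d | i | ZZ | fd | iS; M -> d | i | ZZ | iS; Z -> d | iS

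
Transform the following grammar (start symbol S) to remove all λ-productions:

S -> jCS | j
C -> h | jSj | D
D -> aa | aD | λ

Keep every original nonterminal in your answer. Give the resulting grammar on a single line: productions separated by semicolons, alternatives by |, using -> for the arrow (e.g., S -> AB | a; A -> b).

S -> j | jS | jCS; C -> D | h | jSj; D -> a | aD | aa

Nullable set: {C, D}.
S -> jCS: C nullable, giving jCS | jS.
C -> D: D nullable, giving D.
Drop D -> λ.
D -> aD: D nullable, giving a | aD.
Unchanged (no nullable symbols): S -> j; C -> h; C -> jSj; D -> aa.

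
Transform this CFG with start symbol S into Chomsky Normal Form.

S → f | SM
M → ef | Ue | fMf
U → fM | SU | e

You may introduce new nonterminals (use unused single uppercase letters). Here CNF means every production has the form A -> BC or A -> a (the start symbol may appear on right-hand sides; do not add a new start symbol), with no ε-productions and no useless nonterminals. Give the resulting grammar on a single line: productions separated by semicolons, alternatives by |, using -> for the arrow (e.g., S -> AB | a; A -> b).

No ε-productions.
No unit productions to eliminate.
TERM: introduce A -> e, B -> f and substitute in every rule of length ≥2.
BIN: M -> BMB becomes M -> BC, C -> MB.

S -> f | SM; A -> e; B -> f; C -> MB; M -> AB | BC | UA; U -> e | BM | SU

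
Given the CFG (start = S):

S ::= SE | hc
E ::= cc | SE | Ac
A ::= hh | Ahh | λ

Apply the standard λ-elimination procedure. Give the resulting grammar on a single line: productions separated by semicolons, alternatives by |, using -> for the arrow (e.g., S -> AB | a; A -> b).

S -> SE | hc; A -> hh | Ahh; E -> c | Ac | SE | cc

Nullable set: {A}.
Drop A -> λ.
A -> Ahh: A nullable, giving Ahh | hh.
E -> Ac: A nullable, giving Ac | c.
Unchanged (no nullable symbols): S -> SE; S -> hc; A -> hh; E -> SE; E -> cc.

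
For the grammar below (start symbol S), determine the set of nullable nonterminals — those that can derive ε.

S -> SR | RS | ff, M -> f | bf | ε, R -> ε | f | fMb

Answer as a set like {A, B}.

Directly nullable (have an ε-rule): {M, R}.
Not nullable: S — each has a terminal in every rule's right-hand side or depends on a non-nullable symbol.

{M, R}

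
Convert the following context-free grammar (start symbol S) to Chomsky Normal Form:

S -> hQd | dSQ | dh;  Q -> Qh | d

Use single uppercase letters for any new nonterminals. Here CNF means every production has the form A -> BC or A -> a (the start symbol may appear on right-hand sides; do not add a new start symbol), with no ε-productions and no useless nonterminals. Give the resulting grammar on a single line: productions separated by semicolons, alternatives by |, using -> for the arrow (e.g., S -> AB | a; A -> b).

No ε-productions.
No unit productions to eliminate.
TERM: introduce B -> d, A -> h and substitute in every rule of length ≥2.
BIN: S -> AQB becomes S -> AC, C -> QB; S -> BSQ becomes S -> BD, D -> SQ.

S -> AC | BA | BD; A -> h; B -> d; C -> QB; D -> SQ; Q -> d | QA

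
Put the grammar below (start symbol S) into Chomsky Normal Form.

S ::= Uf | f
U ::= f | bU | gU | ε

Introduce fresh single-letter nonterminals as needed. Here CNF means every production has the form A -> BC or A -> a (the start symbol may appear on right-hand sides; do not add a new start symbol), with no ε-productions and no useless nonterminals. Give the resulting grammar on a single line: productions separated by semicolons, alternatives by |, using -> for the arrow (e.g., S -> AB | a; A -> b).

S -> f | UA; A -> f; B -> b; C -> g; U -> b | f | g | BU | CU

Nullable: {U}; after ε-elimination: S -> f | Uf; U -> b | f | g | bU | gU.
No unit productions to eliminate.
TERM: introduce B -> b, A -> f, C -> g and substitute in every rule of length ≥2.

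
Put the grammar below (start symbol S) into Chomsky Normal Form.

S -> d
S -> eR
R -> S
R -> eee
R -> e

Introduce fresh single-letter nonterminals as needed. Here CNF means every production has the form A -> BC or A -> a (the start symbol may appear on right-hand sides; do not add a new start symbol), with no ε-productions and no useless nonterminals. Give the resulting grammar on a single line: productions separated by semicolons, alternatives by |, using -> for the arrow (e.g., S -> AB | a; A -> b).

No ε-productions.
After unit-elimination: S -> d | eR; R -> d | e | eR | eee.
TERM: introduce A -> e and substitute in every rule of length ≥2.
BIN: R -> AAA becomes R -> AB, B -> AA.

S -> d | AR; A -> e; B -> AA; R -> d | e | AB | AR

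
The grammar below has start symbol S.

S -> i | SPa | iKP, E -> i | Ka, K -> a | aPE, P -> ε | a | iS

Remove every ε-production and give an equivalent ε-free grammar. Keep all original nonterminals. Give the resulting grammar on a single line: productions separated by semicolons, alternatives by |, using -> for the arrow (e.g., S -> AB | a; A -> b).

Nullable set: {P}.
S -> SPa: P nullable, giving SPa | Sa.
S -> iKP: P nullable, giving iK | iKP.
K -> aPE: P nullable, giving aE | aPE.
Drop P -> ε.
Unchanged (no nullable symbols): S -> i; E -> Ka; E -> i; K -> a; P -> a; P -> iS.

S -> i | Sa | iK | SPa | iKP; E -> i | Ka; K -> a | aE | aPE; P -> a | iS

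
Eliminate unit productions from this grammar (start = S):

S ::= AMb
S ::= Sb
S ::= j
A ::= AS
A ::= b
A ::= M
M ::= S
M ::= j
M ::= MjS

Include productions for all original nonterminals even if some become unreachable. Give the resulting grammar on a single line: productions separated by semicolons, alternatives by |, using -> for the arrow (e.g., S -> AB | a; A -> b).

Unit productions: A->M, M->S.
Unit pairs (A ⇒* B via units): (A,M), (A,S), (M,S).
S: inherits non-unit rules of {S} → AMb | Sb | j.
A: inherits non-unit rules of {A, M, S} → AMb | AS | MjS | Sb | b | j.
M: inherits non-unit rules of {M, S} → AMb | MjS | Sb | j.

S -> j | Sb | AMb; A -> b | j | AS | Sb | AMb | MjS; M -> j | Sb | AMb | MjS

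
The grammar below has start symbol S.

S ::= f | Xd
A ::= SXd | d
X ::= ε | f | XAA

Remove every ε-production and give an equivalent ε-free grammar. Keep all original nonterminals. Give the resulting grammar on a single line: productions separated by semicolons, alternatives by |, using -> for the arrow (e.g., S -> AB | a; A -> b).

S -> d | f | Xd; A -> d | Sd | SXd; X -> f | AA | XAA

Nullable set: {X}.
S -> Xd: X nullable, giving Xd | d.
A -> SXd: X nullable, giving SXd | Sd.
Drop X -> ε.
X -> XAA: X nullable, giving AA | XAA.
Unchanged (no nullable symbols): S -> f; A -> d; X -> f.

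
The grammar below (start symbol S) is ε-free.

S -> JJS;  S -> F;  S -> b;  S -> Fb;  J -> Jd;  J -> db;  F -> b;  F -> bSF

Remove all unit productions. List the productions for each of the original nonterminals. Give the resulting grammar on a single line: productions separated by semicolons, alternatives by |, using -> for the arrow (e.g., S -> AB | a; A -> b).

S -> b | Fb | JJS | bSF; F -> b | bSF; J -> Jd | db

Unit productions: S->F.
Unit pairs (A ⇒* B via units): (S,F).
S: inherits non-unit rules of {F, S} → Fb | JJS | b | bSF.
F: inherits non-unit rules of {F} → b | bSF.
J: inherits non-unit rules of {J} → Jd | db.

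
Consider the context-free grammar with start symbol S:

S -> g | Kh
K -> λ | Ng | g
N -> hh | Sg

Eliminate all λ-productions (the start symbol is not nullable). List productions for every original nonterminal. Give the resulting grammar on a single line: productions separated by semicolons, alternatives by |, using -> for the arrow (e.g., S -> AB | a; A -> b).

S -> g | h | Kh; K -> g | Ng; N -> Sg | hh

Nullable set: {K}.
S -> Kh: K nullable, giving Kh | h.
Drop K -> λ.
Unchanged (no nullable symbols): S -> g; K -> Ng; K -> g; N -> Sg; N -> hh.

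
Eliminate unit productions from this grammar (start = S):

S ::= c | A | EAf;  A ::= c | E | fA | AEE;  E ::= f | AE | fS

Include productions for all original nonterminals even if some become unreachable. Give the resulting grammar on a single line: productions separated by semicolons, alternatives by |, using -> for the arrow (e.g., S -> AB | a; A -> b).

S -> c | f | AE | fA | fS | AEE | EAf; A -> c | f | AE | fA | fS | AEE; E -> f | AE | fS

Unit productions: A->E, S->A.
Unit pairs (A ⇒* B via units): (A,E), (S,A), (S,E).
S: inherits non-unit rules of {A, E, S} → AE | AEE | EAf | c | f | fA | fS.
A: inherits non-unit rules of {A, E} → AE | AEE | c | f | fA | fS.
E: inherits non-unit rules of {E} → AE | f | fS.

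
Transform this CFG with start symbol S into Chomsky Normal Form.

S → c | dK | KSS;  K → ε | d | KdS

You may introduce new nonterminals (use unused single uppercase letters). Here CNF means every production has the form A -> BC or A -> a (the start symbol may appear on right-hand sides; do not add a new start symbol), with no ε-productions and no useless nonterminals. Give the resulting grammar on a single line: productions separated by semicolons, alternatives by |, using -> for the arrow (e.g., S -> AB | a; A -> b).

Nullable: {K}; after ε-elimination: S -> c | d | SS | dK | KSS; K -> d | dS | KdS.
No unit productions to eliminate.
TERM: introduce A -> d and substitute in every rule of length ≥2.
BIN: K -> KAS becomes K -> KB, B -> AS; S -> KSS becomes S -> KC, C -> SS.

S -> c | d | AK | KC | SS; A -> d; B -> AS; C -> SS; K -> d | AS | KB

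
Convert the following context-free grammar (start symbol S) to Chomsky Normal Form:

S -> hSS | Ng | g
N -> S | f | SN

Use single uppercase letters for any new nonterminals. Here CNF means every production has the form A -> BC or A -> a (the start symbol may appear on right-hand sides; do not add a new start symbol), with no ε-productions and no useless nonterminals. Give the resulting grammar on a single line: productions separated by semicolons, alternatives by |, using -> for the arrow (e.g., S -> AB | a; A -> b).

No ε-productions.
After unit-elimination: S -> g | Ng | hSS; N -> f | g | Ng | SN | hSS.
TERM: introduce A -> g, B -> h and substitute in every rule of length ≥2.
BIN: N -> BSS becomes N -> BC, C -> SS; S -> BSS becomes S -> BD, D -> SS.

S -> g | BD | NA; A -> g; B -> h; C -> SS; D -> SS; N -> f | g | BC | NA | SN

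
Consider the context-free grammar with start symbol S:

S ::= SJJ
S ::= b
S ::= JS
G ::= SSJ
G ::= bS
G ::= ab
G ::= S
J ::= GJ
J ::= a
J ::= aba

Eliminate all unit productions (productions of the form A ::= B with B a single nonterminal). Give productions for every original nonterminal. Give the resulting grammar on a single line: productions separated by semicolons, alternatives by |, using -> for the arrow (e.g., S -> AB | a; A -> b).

Unit productions: G->S.
Unit pairs (A ⇒* B via units): (G,S).
S: inherits non-unit rules of {S} → JS | SJJ | b.
G: inherits non-unit rules of {G, S} → JS | SJJ | SSJ | ab | b | bS.
J: inherits non-unit rules of {J} → GJ | a | aba.

S -> b | JS | SJJ; G -> b | JS | ab | bS | SJJ | SSJ; J -> a | GJ | aba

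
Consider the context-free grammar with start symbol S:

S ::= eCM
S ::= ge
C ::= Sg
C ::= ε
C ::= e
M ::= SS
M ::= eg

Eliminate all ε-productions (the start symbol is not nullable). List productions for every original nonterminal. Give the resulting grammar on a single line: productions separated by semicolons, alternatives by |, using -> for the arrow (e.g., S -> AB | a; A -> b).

S -> eM | ge | eCM; C -> e | Sg; M -> SS | eg

Nullable set: {C}.
S -> eCM: C nullable, giving eCM | eM.
Drop C -> ε.
Unchanged (no nullable symbols): S -> ge; C -> Sg; C -> e; M -> SS; M -> eg.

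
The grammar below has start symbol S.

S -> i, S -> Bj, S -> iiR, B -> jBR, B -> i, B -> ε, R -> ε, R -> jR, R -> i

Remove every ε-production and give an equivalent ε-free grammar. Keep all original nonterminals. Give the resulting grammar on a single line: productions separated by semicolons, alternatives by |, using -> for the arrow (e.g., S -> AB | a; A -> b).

Nullable set: {B, R}.
S -> Bj: B nullable, giving Bj | j.
S -> iiR: R nullable, giving ii | iiR.
Drop B -> ε.
B -> jBR: B, R nullable, giving j | jB | jBR | jR.
Drop R -> ε.
R -> jR: R nullable, giving j | jR.
Unchanged (no nullable symbols): S -> i; B -> i; R -> i.

S -> i | j | Bj | ii | iiR; B -> i | j | jB | jR | jBR; R -> i | j | jR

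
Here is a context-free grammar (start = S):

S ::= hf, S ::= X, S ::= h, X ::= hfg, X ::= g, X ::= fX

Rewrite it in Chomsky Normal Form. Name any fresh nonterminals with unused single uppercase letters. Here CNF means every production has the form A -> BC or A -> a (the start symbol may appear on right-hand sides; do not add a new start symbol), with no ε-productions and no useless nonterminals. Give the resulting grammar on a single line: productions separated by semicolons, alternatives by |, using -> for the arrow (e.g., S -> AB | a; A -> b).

S -> g | h | AX | BA | BD; A -> f; B -> h; C -> g; D -> AC; E -> AC; X -> g | AX | BE

No ε-productions.
After unit-elimination: S -> g | h | fX | hf | hfg; X -> g | fX | hfg.
TERM: introduce A -> f, C -> g, B -> h and substitute in every rule of length ≥2.
BIN: S -> BAC becomes S -> BD, D -> AC; X -> BAC becomes X -> BE, E -> AC.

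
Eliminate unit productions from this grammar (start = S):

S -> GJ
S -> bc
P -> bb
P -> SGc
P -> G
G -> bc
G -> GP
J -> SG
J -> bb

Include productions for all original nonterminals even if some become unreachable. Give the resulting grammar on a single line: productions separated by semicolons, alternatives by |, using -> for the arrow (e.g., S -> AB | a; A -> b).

Unit productions: P->G.
Unit pairs (A ⇒* B via units): (P,G).
S: inherits non-unit rules of {S} → GJ | bc.
G: inherits non-unit rules of {G} → GP | bc.
J: inherits non-unit rules of {J} → SG | bb.
P: inherits non-unit rules of {G, P} → GP | SGc | bb | bc.

S -> GJ | bc; G -> GP | bc; J -> SG | bb; P -> GP | bb | bc | SGc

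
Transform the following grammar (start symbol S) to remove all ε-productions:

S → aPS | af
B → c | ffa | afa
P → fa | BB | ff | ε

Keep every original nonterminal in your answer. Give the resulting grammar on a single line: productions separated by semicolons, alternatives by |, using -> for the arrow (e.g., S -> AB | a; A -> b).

Nullable set: {P}.
S -> aPS: P nullable, giving aPS | aS.
Drop P -> ε.
Unchanged (no nullable symbols): S -> af; B -> afa; B -> c; B -> ffa; P -> BB; P -> fa; P -> ff.

S -> aS | af | aPS; B -> c | afa | ffa; P -> BB | fa | ff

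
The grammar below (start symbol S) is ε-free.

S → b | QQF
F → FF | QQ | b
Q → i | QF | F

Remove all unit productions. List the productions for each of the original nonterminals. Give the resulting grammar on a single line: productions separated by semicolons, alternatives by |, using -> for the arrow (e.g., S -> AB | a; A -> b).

S -> b | QQF; F -> b | FF | QQ; Q -> b | i | FF | QF | QQ

Unit productions: Q->F.
Unit pairs (A ⇒* B via units): (Q,F).
S: inherits non-unit rules of {S} → QQF | b.
F: inherits non-unit rules of {F} → FF | QQ | b.
Q: inherits non-unit rules of {F, Q} → FF | QF | QQ | b | i.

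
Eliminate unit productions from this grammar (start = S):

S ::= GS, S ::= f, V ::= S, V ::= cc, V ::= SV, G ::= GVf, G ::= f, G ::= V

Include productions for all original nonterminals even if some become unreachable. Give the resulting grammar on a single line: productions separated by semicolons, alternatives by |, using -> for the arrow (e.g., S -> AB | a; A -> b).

S -> f | GS; G -> f | GS | SV | cc | GVf; V -> f | GS | SV | cc

Unit productions: G->V, V->S.
Unit pairs (A ⇒* B via units): (G,S), (G,V), (V,S).
S: inherits non-unit rules of {S} → GS | f.
G: inherits non-unit rules of {G, S, V} → GS | GVf | SV | cc | f.
V: inherits non-unit rules of {S, V} → GS | SV | cc | f.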